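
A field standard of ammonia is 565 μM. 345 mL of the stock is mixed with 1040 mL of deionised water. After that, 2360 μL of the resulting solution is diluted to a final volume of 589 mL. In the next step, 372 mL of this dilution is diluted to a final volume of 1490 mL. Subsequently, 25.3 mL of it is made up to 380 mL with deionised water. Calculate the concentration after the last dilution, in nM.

9.37 nM

Overall dilution factor = 4.014 × 249.6 × 4.005 × 15.02 = 6.03 × 10⁴.
565 μM / 6.03 × 10⁴ = 9.37 × 10⁻³ μM = 9.37 nM.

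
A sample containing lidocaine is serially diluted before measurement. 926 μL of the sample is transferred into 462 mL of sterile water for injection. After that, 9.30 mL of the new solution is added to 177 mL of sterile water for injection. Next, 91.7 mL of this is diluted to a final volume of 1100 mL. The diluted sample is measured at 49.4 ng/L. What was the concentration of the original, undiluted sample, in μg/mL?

5.93 μg/mL

Overall dilution factor = 499.9 × 20.03 × 12.00 = 1.20 × 10⁵.
Original = 49.4 ng/L × 1.20 × 10⁵ = 5.93 × 10⁶ ng/L = 5.93 μg/mL.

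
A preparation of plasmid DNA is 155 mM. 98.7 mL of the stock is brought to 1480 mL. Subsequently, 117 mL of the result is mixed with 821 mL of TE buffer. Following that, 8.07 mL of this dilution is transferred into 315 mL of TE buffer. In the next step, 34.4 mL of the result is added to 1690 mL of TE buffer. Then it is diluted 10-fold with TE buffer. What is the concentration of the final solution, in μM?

Overall dilution factor = 14.99 × 8.017 × 40.03 × 50.13 × 10 = 2.41 × 10⁶.
155 mM / 2.41 × 10⁶ = 6.42 × 10⁻⁵ mM = 0.0642 μM.

0.0642 μM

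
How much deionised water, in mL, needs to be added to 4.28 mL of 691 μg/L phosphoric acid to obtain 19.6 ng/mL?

147 mL

19.6 ng/mL = 19.6 μg/L.
V₂ = C₁V₁/C₂ = 691 × 4.28 / 19.6 = 151 mL.
Diluent to add = V₂ − V₁ = 151 − 4.28 = 147 mL.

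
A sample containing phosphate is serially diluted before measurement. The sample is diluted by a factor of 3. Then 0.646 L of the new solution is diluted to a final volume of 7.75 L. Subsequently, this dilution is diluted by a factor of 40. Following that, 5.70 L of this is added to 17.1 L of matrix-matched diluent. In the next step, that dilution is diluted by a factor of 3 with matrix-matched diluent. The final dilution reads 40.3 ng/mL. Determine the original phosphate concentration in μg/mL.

Overall dilution factor = 3 × 12.00 × 40 × 4 × 3 = 1.73 × 10⁴.
Original = 40.3 ng/mL × 1.73 × 10⁴ = 6.96 × 10⁵ ng/mL = 696 μg/mL.

696 μg/mL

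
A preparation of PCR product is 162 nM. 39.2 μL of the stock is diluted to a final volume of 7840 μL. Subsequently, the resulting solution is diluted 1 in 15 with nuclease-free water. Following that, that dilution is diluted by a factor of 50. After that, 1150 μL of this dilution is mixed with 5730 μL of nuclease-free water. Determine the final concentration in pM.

0.181 pM

Overall dilution factor = 200 × 15 × 50 × 5.983 = 8.97 × 10⁵.
162 nM / 8.97 × 10⁵ = 1.81 × 10⁻⁴ nM = 0.181 pM.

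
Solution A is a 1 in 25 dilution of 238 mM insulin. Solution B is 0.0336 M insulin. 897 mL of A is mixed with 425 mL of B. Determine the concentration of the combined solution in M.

C_A = 238 mM / 25 = 9.52 mM.
C_B = 0.0336 M = 33.6 mM.
C_mix = (C_A·V_A + C_B·V_B)/(V_A + V_B) = (9.52×897 + 33.6×425) / 1322 = 17.3 mM = 0.0173 M.

0.0173 M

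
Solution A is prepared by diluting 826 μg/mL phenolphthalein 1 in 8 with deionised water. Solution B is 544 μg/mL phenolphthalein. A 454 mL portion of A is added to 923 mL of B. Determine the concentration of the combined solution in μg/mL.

399 μg/mL

C_A = 826 μg/mL / 8 = 103 μg/mL.
C_mix = (C_A·V_A + C_B·V_B)/(V_A + V_B) = (103×454 + 544×923) / 1377 = 399 μg/mL.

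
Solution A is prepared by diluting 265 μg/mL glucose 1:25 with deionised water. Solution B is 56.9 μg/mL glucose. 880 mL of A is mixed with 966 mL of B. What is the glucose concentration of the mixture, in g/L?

0.0348 g/L

C_A = 265 μg/mL / 25 = 10.6 μg/mL.
C_mix = (C_A·V_A + C_B·V_B)/(V_A + V_B) = (10.6×880 + 56.9×966) / 1846 = 34.8 μg/mL = 0.0348 g/L.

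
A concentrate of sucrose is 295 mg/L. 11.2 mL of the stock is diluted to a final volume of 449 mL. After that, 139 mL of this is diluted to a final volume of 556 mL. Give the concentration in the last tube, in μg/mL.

Overall dilution factor = 40.09 × 4 = 160.
295 mg/L / 160 = 1.84 mg/L = 1.84 μg/mL.

1.84 μg/mL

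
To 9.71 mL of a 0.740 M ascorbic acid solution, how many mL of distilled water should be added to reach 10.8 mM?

10.8 mM = 0.0108 M.
V₂ = C₁V₁/C₂ = 0.740 × 9.71 / 0.0108 = 665 mL.
Diluent to add = V₂ − V₁ = 665 − 9.71 = 656 mL.

656 mL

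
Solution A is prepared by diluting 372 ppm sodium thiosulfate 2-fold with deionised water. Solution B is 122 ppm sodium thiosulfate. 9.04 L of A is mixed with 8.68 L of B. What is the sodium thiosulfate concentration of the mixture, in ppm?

155 ppm

C_A = 372 ppm / 2 = 186 ppm.
C_mix = (C_A·V_A + C_B·V_B)/(V_A + V_B) = (186×9.04 + 122×8.68) / 17.72 = 155 ppm.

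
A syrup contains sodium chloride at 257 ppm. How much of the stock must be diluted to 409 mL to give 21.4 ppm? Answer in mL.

34.1 mL

V₁ = C₂V₂/C₁ = 21.4 × 409 / 257 = 34.1 mL.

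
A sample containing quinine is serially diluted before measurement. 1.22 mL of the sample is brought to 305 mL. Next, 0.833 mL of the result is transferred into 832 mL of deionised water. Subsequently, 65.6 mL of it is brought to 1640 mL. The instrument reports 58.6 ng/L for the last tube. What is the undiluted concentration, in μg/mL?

Overall dilution factor = 250 × 999.8 × 25 = 6.25 × 10⁶.
Original = 58.6 ng/L × 6.25 × 10⁶ = 3.66 × 10⁸ ng/L = 366 μg/mL.

366 μg/mL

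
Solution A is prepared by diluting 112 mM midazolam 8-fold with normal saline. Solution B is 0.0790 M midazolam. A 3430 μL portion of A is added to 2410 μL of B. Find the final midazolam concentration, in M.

0.0408 M

C_A = 112 mM / 8 = 14.0 mM.
C_B = 0.0790 M = 79.0 mM.
C_mix = (C_A·V_A + C_B·V_B)/(V_A + V_B) = (14.0×3430 + 79.0×2410) / 5840 = 40.8 mM = 0.0408 M.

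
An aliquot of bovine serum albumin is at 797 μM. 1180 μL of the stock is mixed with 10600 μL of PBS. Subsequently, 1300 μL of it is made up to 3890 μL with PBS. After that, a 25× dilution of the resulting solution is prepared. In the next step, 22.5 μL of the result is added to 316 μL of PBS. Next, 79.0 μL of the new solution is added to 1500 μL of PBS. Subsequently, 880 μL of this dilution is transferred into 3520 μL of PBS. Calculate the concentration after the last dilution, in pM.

Overall dilution factor = 9.983 × 2.992 × 25 × 15.04 × 19.99 × 5 = 1.12 × 10⁶.
797 μM / 1.12 × 10⁶ = 7.10 × 10⁻⁴ μM = 710 pM.

710 pM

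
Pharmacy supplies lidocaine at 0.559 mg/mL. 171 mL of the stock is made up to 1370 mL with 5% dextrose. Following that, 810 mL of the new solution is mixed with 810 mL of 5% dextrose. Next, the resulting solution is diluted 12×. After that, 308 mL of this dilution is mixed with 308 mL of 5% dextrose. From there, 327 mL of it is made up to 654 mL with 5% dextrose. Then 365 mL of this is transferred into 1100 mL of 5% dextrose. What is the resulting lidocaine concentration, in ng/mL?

181 ng/mL

Overall dilution factor = 8.012 × 2 × 12 × 2 × 2 × 4.014 = 3087.
0.559 mg/mL / 3087 = 1.81 × 10⁻⁴ mg/mL = 181 ng/mL.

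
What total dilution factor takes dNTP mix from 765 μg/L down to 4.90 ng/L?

1.56 × 10⁵

Factor = C₀/C_target = 765 μg/L / 4.90 ng/L = 1.56 × 10⁵.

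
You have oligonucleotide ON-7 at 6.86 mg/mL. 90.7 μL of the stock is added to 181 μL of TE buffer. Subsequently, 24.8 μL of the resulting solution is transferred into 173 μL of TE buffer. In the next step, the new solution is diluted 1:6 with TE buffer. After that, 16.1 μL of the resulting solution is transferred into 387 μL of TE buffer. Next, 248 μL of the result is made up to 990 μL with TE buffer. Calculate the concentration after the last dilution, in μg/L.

Overall dilution factor = 2.996 × 7.976 × 6 × 25.04 × 3.992 = 1.43 × 10⁴.
6.86 mg/mL / 1.43 × 10⁴ = 4.79 × 10⁻⁴ mg/mL = 479 μg/L.

479 μg/L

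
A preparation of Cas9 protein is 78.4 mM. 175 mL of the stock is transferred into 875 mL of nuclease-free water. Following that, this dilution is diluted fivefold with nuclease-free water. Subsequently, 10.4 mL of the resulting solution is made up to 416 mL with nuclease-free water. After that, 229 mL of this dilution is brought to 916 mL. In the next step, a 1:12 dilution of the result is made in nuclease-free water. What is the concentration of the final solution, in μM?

1.36 μM

Overall dilution factor = 6 × 5 × 40 × 4 × 12 = 5.76 × 10⁴.
78.4 mM / 5.76 × 10⁴ = 1.36 × 10⁻³ mM = 1.36 μM.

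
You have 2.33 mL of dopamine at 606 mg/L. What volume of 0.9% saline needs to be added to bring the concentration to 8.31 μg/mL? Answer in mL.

8.31 μg/mL = 8.31 mg/L.
V₂ = C₁V₁/C₂ = 606 × 2.33 / 8.31 = 170 mL.
Diluent to add = V₂ − V₁ = 170 − 2.33 = 168 mL.

168 mL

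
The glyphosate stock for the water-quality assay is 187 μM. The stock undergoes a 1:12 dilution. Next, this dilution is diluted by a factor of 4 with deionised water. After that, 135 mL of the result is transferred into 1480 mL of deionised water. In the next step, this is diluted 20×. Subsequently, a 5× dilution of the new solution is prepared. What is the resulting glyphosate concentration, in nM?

3.26 nM

Overall dilution factor = 12 × 4 × 11.96 × 20 × 5 = 5.74 × 10⁴.
187 μM / 5.74 × 10⁴ = 3.26 × 10⁻³ μM = 3.26 nM.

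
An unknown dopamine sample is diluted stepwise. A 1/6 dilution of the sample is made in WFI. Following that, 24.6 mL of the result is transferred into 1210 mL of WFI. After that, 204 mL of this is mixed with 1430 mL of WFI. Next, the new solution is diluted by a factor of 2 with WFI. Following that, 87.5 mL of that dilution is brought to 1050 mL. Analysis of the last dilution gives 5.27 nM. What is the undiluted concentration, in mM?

0.305 mM

Overall dilution factor = 6 × 50.19 × 8.010 × 2 × 12 = 5.79 × 10⁴.
Original = 5.27 nM × 5.79 × 10⁴ = 3.05 × 10⁵ nM = 0.305 mM.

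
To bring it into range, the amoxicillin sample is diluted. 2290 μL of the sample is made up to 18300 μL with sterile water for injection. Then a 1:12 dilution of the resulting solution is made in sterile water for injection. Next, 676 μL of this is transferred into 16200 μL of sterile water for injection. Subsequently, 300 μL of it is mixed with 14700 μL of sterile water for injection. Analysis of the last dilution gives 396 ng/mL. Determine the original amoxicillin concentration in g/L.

Overall dilution factor = 7.991 × 12 × 24.96 × 50 = 1.20 × 10⁵.
Original = 396 ng/mL × 1.20 × 10⁵ = 4.74 × 10⁷ ng/mL = 47.4 g/L.

47.4 g/L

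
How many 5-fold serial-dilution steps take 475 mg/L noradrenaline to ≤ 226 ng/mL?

Need 5ⁿ ≥ 2102, so n ≥ log(2102)/log(5) = 4.75.
Minimum whole steps: n = 5.

5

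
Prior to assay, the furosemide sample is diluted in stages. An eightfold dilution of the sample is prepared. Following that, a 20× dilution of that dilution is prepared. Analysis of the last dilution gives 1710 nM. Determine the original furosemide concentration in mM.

Overall dilution factor = 8 × 20 = 160.
Original = 1710 nM × 160 = 2.74 × 10⁵ nM = 0.274 mM.

0.274 mM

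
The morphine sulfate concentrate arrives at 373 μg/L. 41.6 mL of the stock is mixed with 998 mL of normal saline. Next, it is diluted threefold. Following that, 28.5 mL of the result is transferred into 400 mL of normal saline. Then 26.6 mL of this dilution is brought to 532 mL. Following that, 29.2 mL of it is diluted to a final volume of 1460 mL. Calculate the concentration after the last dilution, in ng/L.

0.331 ng/L

Overall dilution factor = 24.99 × 3 × 15.04 × 20 × 50 = 1.13 × 10⁶.
373 μg/L / 1.13 × 10⁶ = 3.31 × 10⁻⁴ μg/L = 0.331 ng/L.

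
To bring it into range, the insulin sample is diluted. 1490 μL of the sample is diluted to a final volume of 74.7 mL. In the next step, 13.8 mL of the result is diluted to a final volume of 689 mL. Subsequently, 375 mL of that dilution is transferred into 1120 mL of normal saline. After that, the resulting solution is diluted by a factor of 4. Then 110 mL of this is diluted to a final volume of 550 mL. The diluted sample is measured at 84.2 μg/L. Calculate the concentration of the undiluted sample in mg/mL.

Overall dilution factor = 50.13 × 49.93 × 3.987 × 4 × 5 = 2.00 × 10⁵.
Original = 84.2 μg/L × 2.00 × 10⁵ = 1.68 × 10⁷ μg/L = 16.8 mg/mL.

16.8 mg/mL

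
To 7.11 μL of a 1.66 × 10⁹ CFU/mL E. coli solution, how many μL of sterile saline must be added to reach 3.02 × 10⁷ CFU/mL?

V₂ = C₁V₁/C₂ = 1.66 × 10⁹ × 7.11 / 3.02 × 10⁷ = 391 μL.
Diluent to add = V₂ − V₁ = 391 − 7.11 = 384 μL.

384 μL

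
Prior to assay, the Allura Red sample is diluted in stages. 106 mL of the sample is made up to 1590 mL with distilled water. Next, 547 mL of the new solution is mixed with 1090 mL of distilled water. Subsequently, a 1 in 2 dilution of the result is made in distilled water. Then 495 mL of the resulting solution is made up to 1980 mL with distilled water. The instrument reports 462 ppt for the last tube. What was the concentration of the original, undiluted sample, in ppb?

Overall dilution factor = 15 × 2.993 × 2 × 4 = 359.
Original = 462 ppt × 359 = 1.66 × 10⁵ ppt = 166 ppb.

166 ppb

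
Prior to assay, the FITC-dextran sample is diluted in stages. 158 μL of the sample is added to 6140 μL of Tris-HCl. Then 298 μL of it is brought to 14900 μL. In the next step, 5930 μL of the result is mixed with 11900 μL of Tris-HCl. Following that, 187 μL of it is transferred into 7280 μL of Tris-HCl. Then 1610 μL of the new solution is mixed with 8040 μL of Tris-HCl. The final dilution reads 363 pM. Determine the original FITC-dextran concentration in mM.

0.521 mM

Overall dilution factor = 39.86 × 50 × 3.007 × 39.93 × 5.994 = 1.43 × 10⁶.
Original = 363 pM × 1.43 × 10⁶ = 5.21 × 10⁸ pM = 0.521 mM.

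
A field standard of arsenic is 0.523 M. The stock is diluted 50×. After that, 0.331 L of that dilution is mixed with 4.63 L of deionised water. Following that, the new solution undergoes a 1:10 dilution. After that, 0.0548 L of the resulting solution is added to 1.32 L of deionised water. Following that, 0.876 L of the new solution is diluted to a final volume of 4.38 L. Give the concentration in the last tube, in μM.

0.556 μM

Overall dilution factor = 50 × 14.99 × 10 × 25.09 × 5 = 9.40 × 10⁵.
0.523 M / 9.40 × 10⁵ = 5.56 × 10⁻⁷ M = 0.556 μM.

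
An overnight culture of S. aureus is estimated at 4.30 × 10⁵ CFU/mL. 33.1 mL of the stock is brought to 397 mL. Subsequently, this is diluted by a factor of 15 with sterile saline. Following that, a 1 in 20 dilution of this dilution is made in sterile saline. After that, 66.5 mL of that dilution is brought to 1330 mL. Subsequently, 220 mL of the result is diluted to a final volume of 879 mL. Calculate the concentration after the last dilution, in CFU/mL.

Overall dilution factor = 11.99 × 15 × 20 × 20 × 3.995 = 2.88 × 10⁵.
4.30 × 10⁵ CFU/mL / 2.88 × 10⁵ = 1.50 CFU/mL.

1.50 CFU/mL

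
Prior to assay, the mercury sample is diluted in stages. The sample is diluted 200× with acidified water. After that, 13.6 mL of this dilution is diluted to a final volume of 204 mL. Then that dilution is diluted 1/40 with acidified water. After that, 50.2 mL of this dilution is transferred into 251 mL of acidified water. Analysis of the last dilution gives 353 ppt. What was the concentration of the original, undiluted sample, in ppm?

Overall dilution factor = 200 × 15 × 40 × 6 = 7.20 × 10⁵.
Original = 353 ppt × 7.20 × 10⁵ = 2.54 × 10⁸ ppt = 254 ppm.

254 ppm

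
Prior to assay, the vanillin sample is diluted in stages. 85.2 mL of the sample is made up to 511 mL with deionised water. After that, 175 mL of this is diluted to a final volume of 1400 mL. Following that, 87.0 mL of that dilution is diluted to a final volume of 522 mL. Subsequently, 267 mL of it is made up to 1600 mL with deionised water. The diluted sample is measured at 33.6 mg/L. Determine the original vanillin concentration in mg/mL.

58.0 mg/mL

Overall dilution factor = 5.998 × 8 × 6 × 5.993 = 1725.
Original = 33.6 mg/L × 1725 = 5.80 × 10⁴ mg/L = 58.0 mg/mL.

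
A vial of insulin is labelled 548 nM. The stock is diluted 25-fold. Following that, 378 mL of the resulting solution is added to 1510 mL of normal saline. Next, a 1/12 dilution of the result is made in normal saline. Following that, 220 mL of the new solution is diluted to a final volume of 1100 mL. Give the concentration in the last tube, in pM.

73.1 pM

Overall dilution factor = 25 × 4.995 × 12 × 5 = 7492.
548 nM / 7492 = 0.0731 nM = 73.1 pM.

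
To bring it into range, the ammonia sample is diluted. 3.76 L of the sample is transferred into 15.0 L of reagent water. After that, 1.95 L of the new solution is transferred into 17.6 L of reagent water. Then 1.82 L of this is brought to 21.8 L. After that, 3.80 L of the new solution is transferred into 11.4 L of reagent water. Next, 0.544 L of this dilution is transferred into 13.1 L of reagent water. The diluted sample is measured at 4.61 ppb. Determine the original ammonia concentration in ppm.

Overall dilution factor = 4.989 × 10.03 × 11.98 × 4 × 25.08 = 6.01 × 10⁴.
Original = 4.61 ppb × 6.01 × 10⁴ = 2.77 × 10⁵ ppb = 277 ppm.

277 ppm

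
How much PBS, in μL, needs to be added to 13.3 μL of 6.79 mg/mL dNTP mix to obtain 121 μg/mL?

121 μg/mL = 0.121 mg/mL.
V₂ = C₁V₁/C₂ = 6.79 × 13.3 / 0.121 = 746 μL.
Diluent to add = V₂ − V₁ = 746 − 13.3 = 733 μL.

733 μL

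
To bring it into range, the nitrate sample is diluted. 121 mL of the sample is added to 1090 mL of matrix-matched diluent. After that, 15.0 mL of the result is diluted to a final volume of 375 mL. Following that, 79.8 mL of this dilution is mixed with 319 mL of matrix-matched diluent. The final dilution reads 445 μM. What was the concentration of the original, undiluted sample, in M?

0.556 M

Overall dilution factor = 10.01 × 25 × 4.997 = 1250.
Original = 445 μM × 1250 = 5.56 × 10⁵ μM = 0.556 M.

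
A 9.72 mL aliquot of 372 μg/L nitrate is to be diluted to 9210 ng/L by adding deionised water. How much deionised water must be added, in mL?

9210 ng/L = 9.21 μg/L.
V₂ = C₁V₁/C₂ = 372 × 9.72 / 9.21 = 393 mL.
Diluent to add = V₂ − V₁ = 393 − 9.72 = 383 mL.

383 mL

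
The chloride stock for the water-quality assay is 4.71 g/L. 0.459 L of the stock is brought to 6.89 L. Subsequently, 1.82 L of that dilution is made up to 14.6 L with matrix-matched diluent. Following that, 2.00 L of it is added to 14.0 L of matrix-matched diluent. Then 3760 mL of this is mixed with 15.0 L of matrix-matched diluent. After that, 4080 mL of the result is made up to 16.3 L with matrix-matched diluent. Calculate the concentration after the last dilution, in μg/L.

Overall dilution factor = 15.01 × 8.022 × 8 × 4.989 × 3.995 = 1.92 × 10⁴.
4.71 g/L / 1.92 × 10⁴ = 2.45 × 10⁻⁴ g/L = 245 μg/L.

245 μg/L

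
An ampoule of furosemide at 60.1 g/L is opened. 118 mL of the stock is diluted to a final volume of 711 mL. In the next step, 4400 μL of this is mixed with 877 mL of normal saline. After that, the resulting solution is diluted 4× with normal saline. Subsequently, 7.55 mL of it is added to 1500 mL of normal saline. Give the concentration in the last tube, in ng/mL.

62.3 ng/mL

Overall dilution factor = 6.025 × 200.3 × 4 × 199.7 = 9.64 × 10⁵.
60.1 g/L / 9.64 × 10⁵ = 6.23 × 10⁻⁵ g/L = 62.3 ng/mL.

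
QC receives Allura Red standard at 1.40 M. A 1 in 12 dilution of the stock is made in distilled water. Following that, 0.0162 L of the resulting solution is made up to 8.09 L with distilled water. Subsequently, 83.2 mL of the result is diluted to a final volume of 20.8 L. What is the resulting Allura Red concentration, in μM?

Overall dilution factor = 12 × 499.4 × 250 = 1.50 × 10⁶.
1.40 M / 1.50 × 10⁶ = 9.34 × 10⁻⁷ M = 0.934 μM.

0.934 μM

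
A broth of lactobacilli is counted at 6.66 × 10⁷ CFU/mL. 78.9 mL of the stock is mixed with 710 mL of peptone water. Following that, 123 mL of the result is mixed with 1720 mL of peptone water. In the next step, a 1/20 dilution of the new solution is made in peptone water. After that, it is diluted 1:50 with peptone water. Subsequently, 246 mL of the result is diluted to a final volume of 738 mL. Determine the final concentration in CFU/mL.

148 CFU/mL

Overall dilution factor = 9.999 × 14.98 × 20 × 50 × 3 = 4.49 × 10⁵.
6.66 × 10⁷ CFU/mL / 4.49 × 10⁵ = 148 CFU/mL.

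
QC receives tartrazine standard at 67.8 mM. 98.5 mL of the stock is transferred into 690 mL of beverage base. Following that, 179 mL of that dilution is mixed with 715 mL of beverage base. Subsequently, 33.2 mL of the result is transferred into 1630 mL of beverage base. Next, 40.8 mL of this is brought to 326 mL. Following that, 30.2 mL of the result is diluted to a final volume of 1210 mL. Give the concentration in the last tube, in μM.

0.106 μM

Overall dilution factor = 8.005 × 4.994 × 50.10 × 7.990 × 40.07 = 6.41 × 10⁵.
67.8 mM / 6.41 × 10⁵ = 1.06 × 10⁻⁴ mM = 0.106 μM.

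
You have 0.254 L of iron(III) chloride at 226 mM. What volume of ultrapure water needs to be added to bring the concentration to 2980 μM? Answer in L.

2980 μM = 2.98 mM.
V₂ = C₁V₁/C₂ = 226 × 0.254 / 2.98 = 19.3 L.
Diluent to add = V₂ − V₁ = 19.3 − 0.254 = 19.0 L.

19.0 L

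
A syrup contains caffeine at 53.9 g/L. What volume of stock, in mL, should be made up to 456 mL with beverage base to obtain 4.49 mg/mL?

4.49 mg/mL = 4.49 g/L.
V₁ = C₂V₂/C₁ = 4.49 × 456 / 53.9 = 38.0 mL.

38.0 mL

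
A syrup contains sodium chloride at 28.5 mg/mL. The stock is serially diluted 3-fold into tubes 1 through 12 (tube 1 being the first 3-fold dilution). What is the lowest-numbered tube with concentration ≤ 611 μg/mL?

Tube n has concentration 28.5 mg/mL / 3ⁿ.
Need 3ⁿ ≥ 28.5 mg/mL / 611 μg/mL = 46.6, so n ≥ 3.50.
First such tube: n = 4.

tube 4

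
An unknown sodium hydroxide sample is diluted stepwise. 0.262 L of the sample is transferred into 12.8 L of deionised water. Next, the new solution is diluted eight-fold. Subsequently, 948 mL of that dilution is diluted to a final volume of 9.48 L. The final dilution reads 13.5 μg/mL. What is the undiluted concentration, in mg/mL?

53.8 mg/mL

Overall dilution factor = 49.85 × 8 × 10 = 3988.
Original = 13.5 μg/mL × 3988 = 5.38 × 10⁴ μg/mL = 53.8 mg/mL.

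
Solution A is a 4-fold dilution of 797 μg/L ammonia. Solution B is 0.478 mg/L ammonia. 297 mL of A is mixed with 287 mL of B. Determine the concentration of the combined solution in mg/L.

C_A = 797 μg/L / 4 = 199 μg/L.
C_B = 0.478 mg/L = 478 μg/L.
C_mix = (C_A·V_A + C_B·V_B)/(V_A + V_B) = (199×297 + 478×287) / 584.0 = 336 μg/L = 0.336 mg/L.

0.336 mg/L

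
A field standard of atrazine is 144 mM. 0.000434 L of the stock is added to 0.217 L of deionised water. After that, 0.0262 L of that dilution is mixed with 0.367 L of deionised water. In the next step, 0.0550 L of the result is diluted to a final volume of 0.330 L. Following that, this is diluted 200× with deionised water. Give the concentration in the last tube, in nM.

Overall dilution factor = 501 × 15.01 × 6 × 200 = 9.02 × 10⁶.
144 mM / 9.02 × 10⁶ = 1.60 × 10⁻⁵ mM = 16.0 nM.

16.0 nM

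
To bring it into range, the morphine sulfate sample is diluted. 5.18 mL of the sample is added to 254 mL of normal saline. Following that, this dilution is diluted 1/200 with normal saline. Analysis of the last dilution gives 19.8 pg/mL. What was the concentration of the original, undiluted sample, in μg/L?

198 μg/L

Overall dilution factor = 50.03 × 200 = 1.00 × 10⁴.
Original = 19.8 pg/mL × 1.00 × 10⁴ = 1.98 × 10⁵ pg/mL = 198 μg/L.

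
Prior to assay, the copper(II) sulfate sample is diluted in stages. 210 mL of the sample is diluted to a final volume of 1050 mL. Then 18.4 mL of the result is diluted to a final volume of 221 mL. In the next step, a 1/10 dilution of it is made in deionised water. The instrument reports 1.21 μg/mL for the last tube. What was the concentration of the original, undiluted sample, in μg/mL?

Overall dilution factor = 5 × 12.01 × 10 = 601.
Original = 1.21 μg/mL × 601 = 727 μg/mL.

727 μg/mL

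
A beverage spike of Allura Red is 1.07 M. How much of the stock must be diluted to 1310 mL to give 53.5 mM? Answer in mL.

65.5 mL

53.5 mM = 0.0535 M.
V₁ = C₂V₂/C₁ = 0.0535 × 1310 / 1.07 = 65.5 mL.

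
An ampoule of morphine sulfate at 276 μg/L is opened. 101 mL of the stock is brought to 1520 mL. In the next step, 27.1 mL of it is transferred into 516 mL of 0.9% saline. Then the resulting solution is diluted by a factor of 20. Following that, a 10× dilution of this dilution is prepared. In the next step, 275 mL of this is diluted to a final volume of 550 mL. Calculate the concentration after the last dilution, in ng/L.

Overall dilution factor = 15.05 × 20.04 × 20 × 10 × 2 = 1.21 × 10⁵.
276 μg/L / 1.21 × 10⁵ = 2.29 × 10⁻³ μg/L = 2.29 ng/L.

2.29 ng/L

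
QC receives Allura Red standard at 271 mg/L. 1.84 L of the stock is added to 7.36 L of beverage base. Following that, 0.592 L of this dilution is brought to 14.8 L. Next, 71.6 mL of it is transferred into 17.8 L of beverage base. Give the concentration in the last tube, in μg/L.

Overall dilution factor = 5 × 25 × 249.6 = 3.12 × 10⁴.
271 mg/L / 3.12 × 10⁴ = 8.69 × 10⁻³ mg/L = 8.69 μg/L.

8.69 μg/L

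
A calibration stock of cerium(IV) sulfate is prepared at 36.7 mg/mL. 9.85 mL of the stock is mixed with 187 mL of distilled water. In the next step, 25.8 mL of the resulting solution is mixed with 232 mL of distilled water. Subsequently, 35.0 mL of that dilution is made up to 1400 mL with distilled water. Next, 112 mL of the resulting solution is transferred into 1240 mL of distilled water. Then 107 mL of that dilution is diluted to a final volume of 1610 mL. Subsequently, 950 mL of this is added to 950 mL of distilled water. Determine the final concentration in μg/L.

12.6 μg/L

Overall dilution factor = 19.98 × 9.992 × 40 × 12.07 × 15.05 × 2 = 2.90 × 10⁶.
36.7 mg/mL / 2.90 × 10⁶ = 1.26 × 10⁻⁵ mg/mL = 12.6 μg/L.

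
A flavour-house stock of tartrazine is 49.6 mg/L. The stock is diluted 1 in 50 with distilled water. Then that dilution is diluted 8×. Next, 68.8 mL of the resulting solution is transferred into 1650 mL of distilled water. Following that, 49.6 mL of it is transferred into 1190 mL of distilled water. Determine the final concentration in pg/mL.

Overall dilution factor = 50 × 8 × 24.98 × 24.99 = 2.50 × 10⁵.
49.6 mg/L / 2.50 × 10⁵ = 1.99 × 10⁻⁴ mg/L = 199 pg/mL.

199 pg/mL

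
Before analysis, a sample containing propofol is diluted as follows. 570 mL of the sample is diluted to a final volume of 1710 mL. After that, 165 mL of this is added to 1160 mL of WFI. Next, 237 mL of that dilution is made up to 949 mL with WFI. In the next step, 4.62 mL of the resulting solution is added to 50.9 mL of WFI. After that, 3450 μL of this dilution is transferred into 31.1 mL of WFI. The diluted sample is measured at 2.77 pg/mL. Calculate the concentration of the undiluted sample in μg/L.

Overall dilution factor = 3 × 8.030 × 4.004 × 12.02 × 10.01 = 1.16 × 10⁴.
Original = 2.77 pg/mL × 1.16 × 10⁴ = 3.22 × 10⁴ pg/mL = 32.2 μg/L.

32.2 μg/L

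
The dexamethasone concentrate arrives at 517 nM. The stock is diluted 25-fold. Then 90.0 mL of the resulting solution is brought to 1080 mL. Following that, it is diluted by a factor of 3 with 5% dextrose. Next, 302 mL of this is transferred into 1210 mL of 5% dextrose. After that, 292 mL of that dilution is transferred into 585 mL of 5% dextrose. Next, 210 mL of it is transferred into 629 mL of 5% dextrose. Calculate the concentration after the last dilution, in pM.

9.56 pM

Overall dilution factor = 25 × 12 × 3 × 5.007 × 3.003 × 3.995 = 5.41 × 10⁴.
517 nM / 5.41 × 10⁴ = 9.56 × 10⁻³ nM = 9.56 pM.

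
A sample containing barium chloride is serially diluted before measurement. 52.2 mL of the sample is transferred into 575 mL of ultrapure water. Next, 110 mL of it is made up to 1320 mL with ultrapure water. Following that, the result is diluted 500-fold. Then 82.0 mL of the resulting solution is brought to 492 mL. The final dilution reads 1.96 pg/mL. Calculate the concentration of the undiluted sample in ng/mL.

848 ng/mL

Overall dilution factor = 12.02 × 12 × 500 × 6 = 4.33 × 10⁵.
Original = 1.96 pg/mL × 4.33 × 10⁵ = 8.48 × 10⁵ pg/mL = 848 ng/mL.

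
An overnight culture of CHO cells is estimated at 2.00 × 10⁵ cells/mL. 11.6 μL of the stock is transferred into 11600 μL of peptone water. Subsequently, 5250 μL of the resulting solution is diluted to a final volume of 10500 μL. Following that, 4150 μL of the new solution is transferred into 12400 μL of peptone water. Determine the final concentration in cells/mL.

Overall dilution factor = 1001 × 2 × 3.988 = 7984.
2.00 × 10⁵ cells/mL / 7984 = 25.1 cells/mL.

25.1 cells/mL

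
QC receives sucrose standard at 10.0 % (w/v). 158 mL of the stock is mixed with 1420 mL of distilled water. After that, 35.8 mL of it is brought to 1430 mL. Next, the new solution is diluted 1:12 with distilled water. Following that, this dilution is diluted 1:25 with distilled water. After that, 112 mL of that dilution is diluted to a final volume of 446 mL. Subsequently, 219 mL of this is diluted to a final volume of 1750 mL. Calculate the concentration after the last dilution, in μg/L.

26.3 μg/L

Overall dilution factor = 9.987 × 39.94 × 12 × 25 × 3.982 × 7.991 = 3.81 × 10⁶.
10.0 % (w/v) / 3.81 × 10⁶ = 2.63 × 10⁻⁶ % (w/v) = 26.3 μg/L.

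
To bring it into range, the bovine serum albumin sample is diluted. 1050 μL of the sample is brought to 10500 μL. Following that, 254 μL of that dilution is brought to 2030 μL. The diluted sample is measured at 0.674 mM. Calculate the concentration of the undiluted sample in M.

Overall dilution factor = 10 × 7.992 = 79.9.
Original = 0.674 mM × 79.9 = 53.9 mM = 0.0539 M.

0.0539 M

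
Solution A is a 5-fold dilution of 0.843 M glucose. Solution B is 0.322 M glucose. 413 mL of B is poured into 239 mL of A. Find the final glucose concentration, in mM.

C_A = 0.843 M / 5 = 0.169 M.
C_mix = (C_A·V_A + C_B·V_B)/(V_A + V_B) = (0.169×239 + 0.322×413) / 652.0 = 0.266 M = 266 mM.

266 mM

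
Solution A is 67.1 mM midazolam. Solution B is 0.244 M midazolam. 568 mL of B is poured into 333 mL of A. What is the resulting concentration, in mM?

179 mM

C_B = 0.244 M = 244 mM.
C_mix = (C_A·V_A + C_B·V_B)/(V_A + V_B) = (67.1×333 + 244×568) / 901.0 = 179 mM.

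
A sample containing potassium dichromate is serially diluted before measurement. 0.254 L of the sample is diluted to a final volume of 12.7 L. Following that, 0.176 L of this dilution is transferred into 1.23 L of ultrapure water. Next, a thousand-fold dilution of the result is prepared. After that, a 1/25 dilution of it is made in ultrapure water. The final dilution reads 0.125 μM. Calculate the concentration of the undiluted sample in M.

1.25 M

Overall dilution factor = 50 × 7.989 × 1000 × 25 = 9.99 × 10⁶.
Original = 0.125 μM × 9.99 × 10⁶ = 1.25 × 10⁶ μM = 1.25 M.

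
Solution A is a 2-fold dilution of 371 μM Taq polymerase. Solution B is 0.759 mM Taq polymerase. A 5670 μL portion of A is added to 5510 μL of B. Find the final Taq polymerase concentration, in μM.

468 μM

C_A = 371 μM / 2 = 186 μM.
C_B = 0.759 mM = 759 μM.
C_mix = (C_A·V_A + C_B·V_B)/(V_A + V_B) = (186×5670 + 759×5510) / 11180 = 468 μM.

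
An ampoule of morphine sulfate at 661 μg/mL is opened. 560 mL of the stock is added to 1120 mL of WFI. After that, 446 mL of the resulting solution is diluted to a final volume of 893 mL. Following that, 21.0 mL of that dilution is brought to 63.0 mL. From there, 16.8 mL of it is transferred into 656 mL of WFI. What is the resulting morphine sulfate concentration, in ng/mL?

916 ng/mL

Overall dilution factor = 3 × 2.002 × 3 × 40.05 = 722.
661 μg/mL / 722 = 0.916 μg/mL = 916 ng/mL.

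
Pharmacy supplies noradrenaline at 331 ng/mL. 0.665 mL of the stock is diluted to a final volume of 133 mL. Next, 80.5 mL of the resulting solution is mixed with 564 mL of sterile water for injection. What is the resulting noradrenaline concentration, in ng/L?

207 ng/L

Overall dilution factor = 200 × 8.006 = 1601.
331 ng/mL / 1601 = 0.207 ng/mL = 207 ng/L.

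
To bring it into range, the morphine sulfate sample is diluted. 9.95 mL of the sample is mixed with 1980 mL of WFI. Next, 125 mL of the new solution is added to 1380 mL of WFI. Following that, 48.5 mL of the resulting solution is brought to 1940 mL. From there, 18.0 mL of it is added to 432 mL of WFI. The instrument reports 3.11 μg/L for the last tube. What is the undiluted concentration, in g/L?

Overall dilution factor = 200.0 × 12.04 × 40 × 25 = 2.41 × 10⁶.
Original = 3.11 μg/L × 2.41 × 10⁶ = 7.49 × 10⁶ μg/L = 7.49 g/L.

7.49 g/L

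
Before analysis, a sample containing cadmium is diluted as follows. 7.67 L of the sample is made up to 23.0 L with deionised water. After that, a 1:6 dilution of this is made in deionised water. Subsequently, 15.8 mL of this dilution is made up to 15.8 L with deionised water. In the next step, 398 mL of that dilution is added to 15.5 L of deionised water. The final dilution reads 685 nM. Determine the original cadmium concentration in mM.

492 mM

Overall dilution factor = 2.999 × 6 × 1000 × 39.94 = 7.19 × 10⁵.
Original = 685 nM × 7.19 × 10⁵ = 4.92 × 10⁸ nM = 492 mM.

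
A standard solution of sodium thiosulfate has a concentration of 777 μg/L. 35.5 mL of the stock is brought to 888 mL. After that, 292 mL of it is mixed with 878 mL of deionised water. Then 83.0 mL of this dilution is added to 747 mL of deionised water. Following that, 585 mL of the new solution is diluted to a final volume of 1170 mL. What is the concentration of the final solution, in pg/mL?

Overall dilution factor = 25.01 × 4.007 × 10 × 2 = 2005.
777 μg/L / 2005 = 0.388 μg/L = 388 pg/mL.

388 pg/mL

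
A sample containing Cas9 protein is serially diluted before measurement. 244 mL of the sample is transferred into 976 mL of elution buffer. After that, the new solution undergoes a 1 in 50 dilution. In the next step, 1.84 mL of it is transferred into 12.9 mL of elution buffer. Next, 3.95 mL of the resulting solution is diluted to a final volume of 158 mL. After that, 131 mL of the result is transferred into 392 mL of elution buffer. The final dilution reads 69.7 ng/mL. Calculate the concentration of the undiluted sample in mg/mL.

22.3 mg/mL

Overall dilution factor = 5 × 50 × 8.011 × 40 × 3.992 = 3.20 × 10⁵.
Original = 69.7 ng/mL × 3.20 × 10⁵ = 2.23 × 10⁷ ng/mL = 22.3 mg/mL.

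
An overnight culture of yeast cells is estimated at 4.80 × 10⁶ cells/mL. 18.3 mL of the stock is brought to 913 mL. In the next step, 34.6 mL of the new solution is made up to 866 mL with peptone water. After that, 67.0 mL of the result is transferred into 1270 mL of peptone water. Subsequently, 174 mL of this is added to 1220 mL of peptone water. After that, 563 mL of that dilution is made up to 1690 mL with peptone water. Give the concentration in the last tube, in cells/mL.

Overall dilution factor = 49.89 × 25.03 × 19.96 × 8.011 × 3.002 = 5.99 × 10⁵.
4.80 × 10⁶ cells/mL / 5.99 × 10⁵ = 8.01 cells/mL.

8.01 cells/mL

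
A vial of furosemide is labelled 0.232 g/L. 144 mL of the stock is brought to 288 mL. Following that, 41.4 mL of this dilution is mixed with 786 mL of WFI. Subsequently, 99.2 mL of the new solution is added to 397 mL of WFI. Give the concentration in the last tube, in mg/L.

Overall dilution factor = 2 × 19.99 × 5.002 = 200.
0.232 g/L / 200 = 1.16 × 10⁻³ g/L = 1.16 mg/L.

1.16 mg/L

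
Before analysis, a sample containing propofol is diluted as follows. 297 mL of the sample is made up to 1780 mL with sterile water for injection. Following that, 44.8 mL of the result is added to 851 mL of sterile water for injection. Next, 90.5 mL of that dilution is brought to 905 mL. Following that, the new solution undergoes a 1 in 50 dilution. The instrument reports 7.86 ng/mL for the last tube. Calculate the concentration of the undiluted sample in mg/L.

471 mg/L

Overall dilution factor = 5.993 × 20.00 × 10 × 50 = 5.99 × 10⁴.
Original = 7.86 ng/mL × 5.99 × 10⁴ = 4.71 × 10⁵ ng/mL = 471 mg/L.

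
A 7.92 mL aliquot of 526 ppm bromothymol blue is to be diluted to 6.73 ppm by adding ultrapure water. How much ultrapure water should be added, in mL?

611 mL

V₂ = C₁V₁/C₂ = 526 × 7.92 / 6.73 = 619 mL.
Diluent to add = V₂ − V₁ = 619 − 7.92 = 611 mL.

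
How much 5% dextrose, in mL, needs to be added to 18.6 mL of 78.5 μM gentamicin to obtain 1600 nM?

1600 nM = 1.60 μM.
V₂ = C₁V₁/C₂ = 78.5 × 18.6 / 1.60 = 913 mL.
Diluent to add = V₂ − V₁ = 913 − 18.6 = 894 mL.

894 mL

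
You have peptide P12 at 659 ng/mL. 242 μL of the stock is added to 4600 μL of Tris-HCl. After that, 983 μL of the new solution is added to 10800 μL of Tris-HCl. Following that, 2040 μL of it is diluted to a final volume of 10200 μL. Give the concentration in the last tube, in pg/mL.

Overall dilution factor = 20.01 × 11.99 × 5 = 1199.
659 ng/mL / 1199 = 0.550 ng/mL = 550 pg/mL.

550 pg/mL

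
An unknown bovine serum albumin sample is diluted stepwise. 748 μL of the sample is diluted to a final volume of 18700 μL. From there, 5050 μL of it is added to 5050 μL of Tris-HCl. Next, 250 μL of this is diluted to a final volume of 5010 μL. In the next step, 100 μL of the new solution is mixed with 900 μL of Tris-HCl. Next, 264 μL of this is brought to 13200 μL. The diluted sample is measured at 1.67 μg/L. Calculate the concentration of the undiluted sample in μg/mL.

837 μg/mL

Overall dilution factor = 25 × 2 × 20.04 × 10 × 50 = 5.01 × 10⁵.
Original = 1.67 μg/L × 5.01 × 10⁵ = 8.37 × 10⁵ μg/L = 837 μg/mL.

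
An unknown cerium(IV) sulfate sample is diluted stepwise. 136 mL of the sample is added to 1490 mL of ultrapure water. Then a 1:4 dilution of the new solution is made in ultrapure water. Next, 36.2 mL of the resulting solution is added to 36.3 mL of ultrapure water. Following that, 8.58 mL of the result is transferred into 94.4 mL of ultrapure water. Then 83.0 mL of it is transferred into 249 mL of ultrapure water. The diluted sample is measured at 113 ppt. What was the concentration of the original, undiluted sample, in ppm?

Overall dilution factor = 11.96 × 4 × 2.003 × 12.00 × 4 = 4598.
Original = 113 ppt × 4598 = 5.20 × 10⁵ ppt = 0.520 ppm.

0.520 ppm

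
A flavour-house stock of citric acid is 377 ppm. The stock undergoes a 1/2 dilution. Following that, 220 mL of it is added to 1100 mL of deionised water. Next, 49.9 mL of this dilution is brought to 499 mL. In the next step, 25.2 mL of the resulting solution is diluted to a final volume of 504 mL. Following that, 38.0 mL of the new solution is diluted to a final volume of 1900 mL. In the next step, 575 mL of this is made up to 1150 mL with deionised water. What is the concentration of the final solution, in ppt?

Overall dilution factor = 2 × 6 × 10 × 20 × 50 × 2 = 2.40 × 10⁵.
377 ppm / 2.40 × 10⁵ = 1.57 × 10⁻³ ppm = 1570 ppt.

1570 ppt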